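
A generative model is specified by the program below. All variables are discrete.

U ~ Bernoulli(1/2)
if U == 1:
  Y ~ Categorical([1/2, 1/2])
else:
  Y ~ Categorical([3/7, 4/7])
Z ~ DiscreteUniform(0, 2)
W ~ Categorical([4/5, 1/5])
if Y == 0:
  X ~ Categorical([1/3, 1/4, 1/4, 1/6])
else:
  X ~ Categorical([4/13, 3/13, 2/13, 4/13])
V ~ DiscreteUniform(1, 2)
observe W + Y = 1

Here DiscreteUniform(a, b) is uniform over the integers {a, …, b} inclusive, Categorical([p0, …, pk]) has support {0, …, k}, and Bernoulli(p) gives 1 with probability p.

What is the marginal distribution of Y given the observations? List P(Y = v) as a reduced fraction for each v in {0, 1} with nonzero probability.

Enumerate traces; 96 have nonzero weight after conditioning:
  (U=0, Y=0, Z=0, W=1, X=0, V=1) weight 1/420
  (U=0, Y=0, Z=0, W=1, X=0, V=2) weight 1/420
  (U=0, Y=0, Z=0, W=1, X=1, V=1) weight 1/560
  (U=0, Y=0, Z=0, W=1, X=1, V=2) weight 1/560
  (U=0, Y=0, Z=0, W=1, X=2, V=1) weight 1/560
  (U=0, Y=0, Z=0, W=1, X=2, V=2) weight 1/560
  (U=0, Y=0, Z=0, W=1, X=3, V=1) weight 1/840
  (U=0, Y=0, Z=0, W=1, X=3, V=2) weight 1/840
  (U=0, Y=1, Z=0, W=0, X=0, V=1) weight 16/1365
  … 87 more
Group by Y:
  weight(Y=0) = 13/140
  weight(Y=1) = 3/7
Total weight = 13/140 + 3/7 = 73/140
P(Y=0 | obs) = 13/140 / 73/140 = 13/73
P(Y=1 | obs) = 3/7 / 73/140 = 60/73

P(Y=0) = 13/73, P(Y=1) = 60/73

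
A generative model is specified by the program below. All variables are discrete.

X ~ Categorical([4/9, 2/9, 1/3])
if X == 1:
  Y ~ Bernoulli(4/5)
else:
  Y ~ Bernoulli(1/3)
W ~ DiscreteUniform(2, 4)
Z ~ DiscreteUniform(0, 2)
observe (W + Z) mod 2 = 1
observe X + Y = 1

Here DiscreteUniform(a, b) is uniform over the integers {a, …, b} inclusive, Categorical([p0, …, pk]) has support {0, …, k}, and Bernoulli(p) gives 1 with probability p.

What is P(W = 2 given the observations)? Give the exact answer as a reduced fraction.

Enumerate traces; 8 have nonzero weight after conditioning:
  (X=0, Y=1, W=2, Z=1) weight 4/243
  (X=0, Y=1, W=3, Z=0) weight 4/243
  (X=0, Y=1, W=3, Z=2) weight 4/243
  (X=0, Y=1, W=4, Z=1) weight 4/243
  (X=1, Y=0, W=2, Z=1) weight 2/405
  (X=1, Y=0, W=3, Z=0) weight 2/405
  (X=1, Y=0, W=3, Z=2) weight 2/405
  (X=1, Y=0, W=4, Z=1) weight 2/405
Group by W:
  weight(W=2) = 26/1215
  weight(W=3) = 52/1215
  weight(W=4) = 26/1215
Total weight = 26/1215 + 52/1215 + 26/1215 = 104/1215
P(W=2 | obs) = 26/1215 / 104/1215 = 1/4
P(W=3 | obs) = 52/1215 / 104/1215 = 1/2
P(W=4 | obs) = 26/1215 / 104/1215 = 1/4

P(W = 2 | obs) = 1/4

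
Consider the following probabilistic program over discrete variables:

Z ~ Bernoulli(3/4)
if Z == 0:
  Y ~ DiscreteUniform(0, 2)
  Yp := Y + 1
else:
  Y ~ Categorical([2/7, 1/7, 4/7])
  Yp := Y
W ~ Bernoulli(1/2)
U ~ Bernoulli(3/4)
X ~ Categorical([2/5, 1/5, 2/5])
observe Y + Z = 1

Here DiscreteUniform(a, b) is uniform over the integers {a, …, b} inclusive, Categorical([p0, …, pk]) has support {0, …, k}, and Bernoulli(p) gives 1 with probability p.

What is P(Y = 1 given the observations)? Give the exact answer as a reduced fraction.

P(Y = 1 | obs) = 7/25

Enumerate traces; 24 have nonzero weight after conditioning:
  (Z=0, Y=1, W=0, U=0, X=0) weight 1/240
  (Z=0, Y=1, W=0, U=0, X=1) weight 1/480
  (Z=0, Y=1, W=0, U=0, X=2) weight 1/240
  (Z=0, Y=1, W=0, U=1, X=0) weight 1/80
  (Z=0, Y=1, W=0, U=1, X=1) weight 1/160
  (Z=0, Y=1, W=0, U=1, X=2) weight 1/80
  (Z=0, Y=1, W=1, U=0, X=0) weight 1/240
  (Z=0, Y=1, W=1, U=0, X=1) weight 1/480
  (Z=1, Y=0, W=0, U=0, X=0) weight 3/280
  … 15 more
Group by Y:
  weight(Y=0) = 3/14
  weight(Y=1) = 1/12
Total weight = 3/14 + 1/12 = 25/84
P(Y=0 | obs) = 3/14 / 25/84 = 18/25
P(Y=1 | obs) = 1/12 / 25/84 = 7/25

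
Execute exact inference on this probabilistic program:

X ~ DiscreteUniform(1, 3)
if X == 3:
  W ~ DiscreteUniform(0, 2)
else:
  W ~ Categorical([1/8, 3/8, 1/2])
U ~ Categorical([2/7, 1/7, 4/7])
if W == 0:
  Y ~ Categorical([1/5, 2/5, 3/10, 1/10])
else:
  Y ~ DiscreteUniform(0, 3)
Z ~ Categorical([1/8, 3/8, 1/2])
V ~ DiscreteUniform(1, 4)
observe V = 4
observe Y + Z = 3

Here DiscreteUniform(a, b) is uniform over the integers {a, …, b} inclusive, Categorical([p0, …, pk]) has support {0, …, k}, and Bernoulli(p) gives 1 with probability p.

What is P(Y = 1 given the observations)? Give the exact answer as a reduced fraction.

P(Y = 1 | obs) = 67/127

Enumerate traces; 81 have nonzero weight after conditioning:
  (X=1, W=0, U=0, Y=1, Z=2, V=4) weight 1/1680
  (X=1, W=0, U=0, Y=2, Z=1, V=4) weight 3/8960
  (X=1, W=0, U=0, Y=3, Z=0, V=4) weight 1/26880
  (X=1, W=0, U=1, Y=1, Z=2, V=4) weight 1/3360
  (X=1, W=0, U=1, Y=2, Z=1, V=4) weight 3/17920
  (X=1, W=0, U=1, Y=3, Z=0, V=4) weight 1/53760
  (X=1, W=0, U=2, Y=1, Z=2, V=4) weight 1/840
  (X=1, W=0, U=2, Y=2, Z=1, V=4) weight 3/4480
  … 73 more
Group by Y:
  weight(Y=1) = 67/1920
  weight(Y=2) = 187/7680
  weight(Y=3) = 53/7680
Total weight = 67/1920 + 187/7680 + 53/7680 = 127/1920
P(Y=1 | obs) = 67/1920 / 127/1920 = 67/127
P(Y=2 | obs) = 187/7680 / 127/1920 = 187/508
P(Y=3 | obs) = 53/7680 / 127/1920 = 53/508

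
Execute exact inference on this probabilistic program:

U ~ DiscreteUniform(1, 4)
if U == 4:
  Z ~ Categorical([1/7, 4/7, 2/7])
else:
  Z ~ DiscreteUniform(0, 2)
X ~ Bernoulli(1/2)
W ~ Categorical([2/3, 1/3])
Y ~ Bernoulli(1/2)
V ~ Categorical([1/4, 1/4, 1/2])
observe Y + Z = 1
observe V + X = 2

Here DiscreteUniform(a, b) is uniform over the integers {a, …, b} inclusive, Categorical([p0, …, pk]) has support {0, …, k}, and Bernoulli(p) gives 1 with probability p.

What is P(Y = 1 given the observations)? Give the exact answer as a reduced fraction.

P(Y = 1 | obs) = 8/19

Enumerate traces; 32 have nonzero weight after conditioning:
  (U=1, Z=0, X=0, W=0, Y=1, V=2) weight 1/144
  (U=1, Z=0, X=0, W=1, Y=1, V=2) weight 1/288
  (U=1, Z=0, X=1, W=0, Y=1, V=1) weight 1/288
  (U=1, Z=0, X=1, W=1, Y=1, V=1) weight 1/576
  (U=1, Z=1, X=0, W=0, Y=0, V=2) weight 1/144
  (U=1, Z=1, X=0, W=1, Y=0, V=2) weight 1/288
  (U=1, Z=1, X=1, W=0, Y=0, V=1) weight 1/288
  (U=1, Z=1, X=1, W=1, Y=0, V=1) weight 1/576
  … 24 more
Group by Y:
  weight(Y=0) = 33/448
  weight(Y=1) = 3/56
Total weight = 33/448 + 3/56 = 57/448
P(Y=0 | obs) = 33/448 / 57/448 = 11/19
P(Y=1 | obs) = 3/56 / 57/448 = 8/19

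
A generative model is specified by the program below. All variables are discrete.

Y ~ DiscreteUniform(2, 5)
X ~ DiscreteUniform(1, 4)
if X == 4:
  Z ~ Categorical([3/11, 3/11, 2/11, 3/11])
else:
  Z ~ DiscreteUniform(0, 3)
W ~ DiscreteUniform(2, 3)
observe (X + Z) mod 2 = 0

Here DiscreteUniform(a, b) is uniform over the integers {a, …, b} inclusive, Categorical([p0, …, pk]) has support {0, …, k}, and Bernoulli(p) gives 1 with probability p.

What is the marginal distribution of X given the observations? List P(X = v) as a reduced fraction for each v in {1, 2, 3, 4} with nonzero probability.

P(X=1) = 11/43, P(X=2) = 11/43, P(X=3) = 11/43, P(X=4) = 10/43

Enumerate traces; 64 have nonzero weight after conditioning:
  (Y=2, X=1, Z=1, W=2) weight 1/128
  (Y=2, X=1, Z=1, W=3) weight 1/128
  (Y=2, X=1, Z=3, W=2) weight 1/128
  (Y=2, X=1, Z=3, W=3) weight 1/128
  (Y=2, X=2, Z=0, W=2) weight 1/128
  (Y=2, X=2, Z=0, W=3) weight 1/128
  (Y=2, X=2, Z=2, W=2) weight 1/128
  (Y=2, X=2, Z=2, W=3) weight 1/128
  (Y=2, X=3, Z=1, W=2) weight 1/128
  (Y=2, X=4, Z=0, W=2) weight 3/352
  … 54 more
Group by X:
  weight(X=1) = 1/8
  weight(X=2) = 1/8
  weight(X=3) = 1/8
  weight(X=4) = 5/44
Total weight = 1/8 + 1/8 + 1/8 + 5/44 = 43/88
P(X=1 | obs) = 1/8 / 43/88 = 11/43
P(X=2 | obs) = 1/8 / 43/88 = 11/43
P(X=3 | obs) = 1/8 / 43/88 = 11/43
P(X=4 | obs) = 5/44 / 43/88 = 10/43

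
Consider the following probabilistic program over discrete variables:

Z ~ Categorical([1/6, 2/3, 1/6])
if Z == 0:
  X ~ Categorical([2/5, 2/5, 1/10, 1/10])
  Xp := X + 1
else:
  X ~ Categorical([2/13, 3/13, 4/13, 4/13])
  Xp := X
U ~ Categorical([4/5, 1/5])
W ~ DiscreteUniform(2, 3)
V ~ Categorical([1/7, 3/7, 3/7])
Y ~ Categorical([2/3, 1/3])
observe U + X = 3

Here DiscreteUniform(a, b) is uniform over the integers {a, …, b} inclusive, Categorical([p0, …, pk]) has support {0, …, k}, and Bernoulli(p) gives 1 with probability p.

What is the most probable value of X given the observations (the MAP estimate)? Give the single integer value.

Enumerate traces; 72 have nonzero weight after conditioning:
  (Z=0, X=2, U=1, W=2, V=0, Y=0) weight 1/6300
  (Z=0, X=2, U=1, W=2, V=0, Y=1) weight 1/12600
  (Z=0, X=2, U=1, W=2, V=1, Y=0) weight 1/2100
  (Z=0, X=2, U=1, W=2, V=1, Y=1) weight 1/4200
  (Z=0, X=2, U=1, W=2, V=2, Y=0) weight 1/2100
  (Z=0, X=2, U=1, W=2, V=2, Y=1) weight 1/4200
  (Z=0, X=2, U=1, W=3, V=0, Y=0) weight 1/6300
  (Z=0, X=2, U=1, W=3, V=0, Y=1) weight 1/12600
  (Z=0, X=3, U=0, W=2, V=0, Y=0) weight 1/1575
  … 63 more
Group by X:
  weight(X=2) = 71/1300
  weight(X=3) = 71/325
Total weight = 71/1300 + 71/325 = 71/260
P(X=2 | obs) = 71/1300 / 71/260 = 1/5
P(X=3 | obs) = 71/325 / 71/260 = 4/5
argmax = 3

argmax_v P(X = v | obs) = 3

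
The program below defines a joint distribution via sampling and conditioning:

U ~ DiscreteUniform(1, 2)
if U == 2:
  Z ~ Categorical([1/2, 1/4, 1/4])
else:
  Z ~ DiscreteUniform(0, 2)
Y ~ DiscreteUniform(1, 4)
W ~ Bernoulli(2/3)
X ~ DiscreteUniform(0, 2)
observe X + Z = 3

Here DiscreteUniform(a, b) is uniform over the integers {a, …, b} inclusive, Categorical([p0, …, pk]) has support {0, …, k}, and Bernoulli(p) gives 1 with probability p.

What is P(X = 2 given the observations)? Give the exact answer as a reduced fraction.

Enumerate traces; 32 have nonzero weight after conditioning:
  (U=1, Z=1, Y=1, W=0, X=2) weight 1/216
  (U=1, Z=1, Y=1, W=1, X=2) weight 1/108
  (U=1, Z=1, Y=2, W=0, X=2) weight 1/216
  (U=1, Z=1, Y=2, W=1, X=2) weight 1/108
  (U=1, Z=1, Y=3, W=0, X=2) weight 1/216
  (U=1, Z=1, Y=3, W=1, X=2) weight 1/108
  (U=1, Z=1, Y=4, W=0, X=2) weight 1/216
  (U=1, Z=1, Y=4, W=1, X=2) weight 1/108
  (U=1, Z=2, Y=1, W=0, X=1) weight 1/216
  … 23 more
Group by X:
  weight(X=1) = 7/72
  weight(X=2) = 7/72
Total weight = 7/72 + 7/72 = 7/36
P(X=1 | obs) = 7/72 / 7/36 = 1/2
P(X=2 | obs) = 7/72 / 7/36 = 1/2

P(X = 2 | obs) = 1/2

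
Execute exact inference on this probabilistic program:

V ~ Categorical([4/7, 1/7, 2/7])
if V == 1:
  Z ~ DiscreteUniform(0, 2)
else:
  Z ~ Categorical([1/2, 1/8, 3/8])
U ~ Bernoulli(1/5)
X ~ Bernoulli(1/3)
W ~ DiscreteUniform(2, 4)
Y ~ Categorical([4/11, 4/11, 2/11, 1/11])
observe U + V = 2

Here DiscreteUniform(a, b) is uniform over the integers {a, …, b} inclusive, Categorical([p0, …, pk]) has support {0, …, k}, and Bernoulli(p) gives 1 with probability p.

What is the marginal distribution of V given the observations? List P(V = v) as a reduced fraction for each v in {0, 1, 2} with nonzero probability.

Enumerate traces; 144 have nonzero weight after conditioning:
  (V=1, Z=0, U=1, X=0, W=2, Y=0) weight 8/10395
  (V=1, Z=0, U=1, X=0, W=2, Y=1) weight 8/10395
  (V=1, Z=0, U=1, X=0, W=2, Y=2) weight 4/10395
  (V=1, Z=0, U=1, X=0, W=2, Y=3) weight 2/10395
  (V=1, Z=0, U=1, X=0, W=3, Y=0) weight 8/10395
  (V=1, Z=0, U=1, X=0, W=3, Y=1) weight 8/10395
  (V=1, Z=0, U=1, X=0, W=3, Y=2) weight 4/10395
  (V=1, Z=0, U=1, X=0, W=3, Y=3) weight 2/10395
  (V=2, Z=0, U=0, X=0, W=2, Y=0) weight 32/3465
  … 135 more
Group by V:
  weight(V=1) = 1/35
  weight(V=2) = 8/35
Total weight = 1/35 + 8/35 = 9/35
P(V=1 | obs) = 1/35 / 9/35 = 1/9
P(V=2 | obs) = 8/35 / 9/35 = 8/9

P(V=1) = 1/9, P(V=2) = 8/9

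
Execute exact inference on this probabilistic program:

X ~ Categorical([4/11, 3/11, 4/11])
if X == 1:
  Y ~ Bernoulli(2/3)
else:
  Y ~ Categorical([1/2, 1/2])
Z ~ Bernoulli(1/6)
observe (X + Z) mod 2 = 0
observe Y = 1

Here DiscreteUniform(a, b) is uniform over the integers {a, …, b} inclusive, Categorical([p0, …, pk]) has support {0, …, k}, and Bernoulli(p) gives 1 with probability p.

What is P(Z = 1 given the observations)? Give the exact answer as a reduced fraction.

Enumerate traces; 3 have nonzero weight after conditioning:
  (X=0, Y=1, Z=0) weight 5/33
  (X=1, Y=1, Z=1) weight 1/33
  (X=2, Y=1, Z=0) weight 5/33
Group by Z:
  weight(Z=0) = 10/33
  weight(Z=1) = 1/33
Total weight = 10/33 + 1/33 = 1/3
P(Z=0 | obs) = 10/33 / 1/3 = 10/11
P(Z=1 | obs) = 1/33 / 1/3 = 1/11

P(Z = 1 | obs) = 1/11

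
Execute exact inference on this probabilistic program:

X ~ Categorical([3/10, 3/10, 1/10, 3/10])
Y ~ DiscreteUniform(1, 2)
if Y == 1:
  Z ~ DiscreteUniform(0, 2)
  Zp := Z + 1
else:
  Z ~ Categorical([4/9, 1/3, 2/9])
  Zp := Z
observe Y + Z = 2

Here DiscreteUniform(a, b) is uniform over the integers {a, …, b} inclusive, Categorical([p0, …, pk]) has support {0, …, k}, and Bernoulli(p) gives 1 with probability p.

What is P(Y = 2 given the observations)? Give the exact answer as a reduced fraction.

P(Y = 2 | obs) = 4/7

Enumerate traces; 8 have nonzero weight after conditioning:
  (X=0, Y=1, Z=1) weight 1/20
  (X=0, Y=2, Z=0) weight 1/15
  (X=1, Y=1, Z=1) weight 1/20
  (X=1, Y=2, Z=0) weight 1/15
  (X=2, Y=1, Z=1) weight 1/60
  (X=2, Y=2, Z=0) weight 1/45
  (X=3, Y=1, Z=1) weight 1/20
  (X=3, Y=2, Z=0) weight 1/15
Group by Y:
  weight(Y=1) = 1/6
  weight(Y=2) = 2/9
Total weight = 1/6 + 2/9 = 7/18
P(Y=1 | obs) = 1/6 / 7/18 = 3/7
P(Y=2 | obs) = 2/9 / 7/18 = 4/7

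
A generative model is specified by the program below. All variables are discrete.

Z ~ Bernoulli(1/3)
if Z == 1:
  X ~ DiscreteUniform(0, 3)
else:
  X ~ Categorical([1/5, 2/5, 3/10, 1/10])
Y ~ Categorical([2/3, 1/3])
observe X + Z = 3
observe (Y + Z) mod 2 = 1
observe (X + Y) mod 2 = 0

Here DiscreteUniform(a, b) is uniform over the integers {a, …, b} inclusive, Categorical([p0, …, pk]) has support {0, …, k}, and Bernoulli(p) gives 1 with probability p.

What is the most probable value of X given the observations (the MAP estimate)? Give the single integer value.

Enumerate traces; 2 have nonzero weight after conditioning:
  (Z=0, X=3, Y=1) weight 1/45
  (Z=1, X=2, Y=0) weight 1/18
Group by X:
  weight(X=2) = 1/18
  weight(X=3) = 1/45
Total weight = 1/18 + 1/45 = 7/90
P(X=2 | obs) = 1/18 / 7/90 = 5/7
P(X=3 | obs) = 1/45 / 7/90 = 2/7
argmax = 2

argmax_v P(X = v | obs) = 2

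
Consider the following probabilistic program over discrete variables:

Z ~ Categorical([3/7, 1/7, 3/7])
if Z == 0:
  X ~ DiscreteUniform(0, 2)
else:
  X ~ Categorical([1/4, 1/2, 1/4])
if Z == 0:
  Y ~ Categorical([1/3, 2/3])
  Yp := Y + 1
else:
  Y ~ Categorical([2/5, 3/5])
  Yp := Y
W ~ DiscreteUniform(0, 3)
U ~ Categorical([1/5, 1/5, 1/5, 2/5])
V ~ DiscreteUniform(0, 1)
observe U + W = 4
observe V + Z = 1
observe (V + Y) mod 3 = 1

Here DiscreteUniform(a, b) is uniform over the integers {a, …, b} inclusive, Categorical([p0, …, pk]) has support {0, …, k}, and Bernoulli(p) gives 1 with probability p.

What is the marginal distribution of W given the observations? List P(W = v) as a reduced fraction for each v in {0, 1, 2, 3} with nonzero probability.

Enumerate traces; 18 have nonzero weight after conditioning:
  (Z=0, X=0, Y=0, W=1, U=3, V=1) weight 1/420
  (Z=0, X=0, Y=0, W=2, U=2, V=1) weight 1/840
  (Z=0, X=0, Y=0, W=3, U=1, V=1) weight 1/840
  (Z=0, X=1, Y=0, W=1, U=3, V=1) weight 1/420
  (Z=0, X=1, Y=0, W=2, U=2, V=1) weight 1/840
  (Z=0, X=1, Y=0, W=3, U=1, V=1) weight 1/840
  (Z=0, X=2, Y=0, W=1, U=3, V=1) weight 1/420
  (Z=0, X=2, Y=0, W=2, U=2, V=1) weight 1/840
  … 10 more
Group by W:
  weight(W=1) = 2/175
  weight(W=2) = 1/175
  weight(W=3) = 1/175
Total weight = 2/175 + 1/175 + 1/175 = 4/175
P(W=1 | obs) = 2/175 / 4/175 = 1/2
P(W=2 | obs) = 1/175 / 4/175 = 1/4
P(W=3 | obs) = 1/175 / 4/175 = 1/4

P(W=1) = 1/2, P(W=2) = 1/4, P(W=3) = 1/4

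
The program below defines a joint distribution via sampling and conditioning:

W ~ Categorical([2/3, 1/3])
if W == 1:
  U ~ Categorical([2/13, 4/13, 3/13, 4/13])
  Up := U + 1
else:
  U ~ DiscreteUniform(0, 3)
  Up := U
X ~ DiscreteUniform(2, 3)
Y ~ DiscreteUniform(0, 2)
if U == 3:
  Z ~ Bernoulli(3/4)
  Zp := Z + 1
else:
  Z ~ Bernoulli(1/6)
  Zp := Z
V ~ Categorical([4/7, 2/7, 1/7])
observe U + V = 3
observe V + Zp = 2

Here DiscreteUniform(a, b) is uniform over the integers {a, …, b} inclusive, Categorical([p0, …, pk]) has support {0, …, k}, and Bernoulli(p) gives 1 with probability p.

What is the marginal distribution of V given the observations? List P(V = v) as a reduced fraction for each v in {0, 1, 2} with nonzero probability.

Enumerate traces; 36 have nonzero weight after conditioning:
  (W=0, U=1, X=2, Y=0, Z=0, V=2) weight 5/1512
  (W=0, U=1, X=2, Y=1, Z=0, V=2) weight 5/1512
  (W=0, U=1, X=2, Y=2, Z=0, V=2) weight 5/1512
  (W=0, U=1, X=3, Y=0, Z=0, V=2) weight 5/1512
  (W=0, U=1, X=3, Y=1, Z=0, V=2) weight 5/1512
  (W=0, U=1, X=3, Y=2, Z=0, V=2) weight 5/1512
  (W=0, U=2, X=2, Y=0, Z=1, V=1) weight 1/756
  (W=0, U=2, X=2, Y=1, Z=1, V=1) weight 1/756
  (W=0, U=3, X=2, Y=0, Z=1, V=0) weight 1/84
  … 27 more
Group by V:
  weight(V=0) = 3/26
  weight(V=1) = 19/1638
  weight(V=2) = 5/156
Total weight = 3/26 + 19/1638 + 5/156 = 521/3276
P(V=0 | obs) = 3/26 / 521/3276 = 378/521
P(V=1 | obs) = 19/1638 / 521/3276 = 38/521
P(V=2 | obs) = 5/156 / 521/3276 = 105/521

P(V=0) = 378/521, P(V=1) = 38/521, P(V=2) = 105/521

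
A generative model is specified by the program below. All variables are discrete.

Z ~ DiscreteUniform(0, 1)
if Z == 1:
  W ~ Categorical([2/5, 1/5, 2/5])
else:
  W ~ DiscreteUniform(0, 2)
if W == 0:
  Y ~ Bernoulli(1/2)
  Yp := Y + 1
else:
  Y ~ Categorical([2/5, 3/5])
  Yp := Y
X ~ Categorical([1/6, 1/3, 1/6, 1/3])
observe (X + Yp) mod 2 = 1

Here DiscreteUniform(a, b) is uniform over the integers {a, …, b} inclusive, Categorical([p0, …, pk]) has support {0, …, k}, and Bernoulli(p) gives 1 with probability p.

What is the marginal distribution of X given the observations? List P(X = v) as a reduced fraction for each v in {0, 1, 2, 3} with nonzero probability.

P(X=0) = 169/862, P(X=1) = 131/431, P(X=2) = 169/862, P(X=3) = 131/431

Enumerate traces; 24 have nonzero weight after conditioning:
  (Z=0, W=0, Y=0, X=0) weight 1/72
  (Z=0, W=0, Y=0, X=2) weight 1/72
  (Z=0, W=0, Y=1, X=1) weight 1/36
  (Z=0, W=0, Y=1, X=3) weight 1/36
  (Z=0, W=1, Y=0, X=1) weight 1/45
  (Z=0, W=1, Y=0, X=3) weight 1/45
  (Z=0, W=1, Y=1, X=0) weight 1/60
  (Z=0, W=1, Y=1, X=2) weight 1/60
  … 16 more
Group by X:
  weight(X=0) = 169/1800
  weight(X=1) = 131/900
  weight(X=2) = 169/1800
  weight(X=3) = 131/900
Total weight = 169/1800 + 131/900 + 169/1800 + 131/900 = 431/900
P(X=0 | obs) = 169/1800 / 431/900 = 169/862
P(X=1 | obs) = 131/900 / 431/900 = 131/431
P(X=2 | obs) = 169/1800 / 431/900 = 169/862
P(X=3 | obs) = 131/900 / 431/900 = 131/431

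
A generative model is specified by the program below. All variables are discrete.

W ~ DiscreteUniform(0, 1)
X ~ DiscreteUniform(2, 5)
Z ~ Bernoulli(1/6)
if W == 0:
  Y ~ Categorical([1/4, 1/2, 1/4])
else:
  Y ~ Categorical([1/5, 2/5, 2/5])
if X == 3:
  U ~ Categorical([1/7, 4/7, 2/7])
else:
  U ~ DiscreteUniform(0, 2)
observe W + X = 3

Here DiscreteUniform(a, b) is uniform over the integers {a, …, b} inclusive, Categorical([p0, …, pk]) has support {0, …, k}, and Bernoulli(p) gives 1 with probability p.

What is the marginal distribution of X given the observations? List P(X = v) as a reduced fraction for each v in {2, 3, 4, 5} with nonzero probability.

Enumerate traces; 36 have nonzero weight after conditioning:
  (W=0, X=3, Z=0, Y=0, U=0) weight 5/1344
  (W=0, X=3, Z=0, Y=0, U=1) weight 5/336
  (W=0, X=3, Z=0, Y=0, U=2) weight 5/672
  (W=0, X=3, Z=0, Y=1, U=0) weight 5/672
  (W=0, X=3, Z=0, Y=1, U=1) weight 5/168
  (W=0, X=3, Z=0, Y=1, U=2) weight 5/336
  (W=0, X=3, Z=0, Y=2, U=0) weight 5/1344
  (W=0, X=3, Z=0, Y=2, U=1) weight 5/336
  (W=1, X=2, Z=0, Y=0, U=0) weight 1/144
  … 27 more
Group by X:
  weight(X=2) = 1/8
  weight(X=3) = 1/8
Total weight = 1/8 + 1/8 = 1/4
P(X=2 | obs) = 1/8 / 1/4 = 1/2
P(X=3 | obs) = 1/8 / 1/4 = 1/2

P(X=2) = 1/2, P(X=3) = 1/2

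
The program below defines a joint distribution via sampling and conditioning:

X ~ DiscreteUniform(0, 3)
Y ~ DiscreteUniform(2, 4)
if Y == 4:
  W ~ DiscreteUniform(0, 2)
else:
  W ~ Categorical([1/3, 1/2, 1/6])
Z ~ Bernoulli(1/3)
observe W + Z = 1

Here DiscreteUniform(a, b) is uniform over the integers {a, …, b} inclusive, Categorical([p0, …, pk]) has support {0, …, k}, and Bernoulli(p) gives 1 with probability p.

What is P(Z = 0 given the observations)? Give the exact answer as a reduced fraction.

P(Z = 0 | obs) = 8/11

Enumerate traces; 24 have nonzero weight after conditioning:
  (X=0, Y=2, W=0, Z=1) weight 1/108
  (X=0, Y=2, W=1, Z=0) weight 1/36
  (X=0, Y=3, W=0, Z=1) weight 1/108
  (X=0, Y=3, W=1, Z=0) weight 1/36
  (X=0, Y=4, W=0, Z=1) weight 1/108
  (X=0, Y=4, W=1, Z=0) weight 1/54
  (X=1, Y=2, W=0, Z=1) weight 1/108
  (X=1, Y=2, W=1, Z=0) weight 1/36
  … 16 more
Group by Z:
  weight(Z=0) = 8/27
  weight(Z=1) = 1/9
Total weight = 8/27 + 1/9 = 11/27
P(Z=0 | obs) = 8/27 / 11/27 = 8/11
P(Z=1 | obs) = 1/9 / 11/27 = 3/11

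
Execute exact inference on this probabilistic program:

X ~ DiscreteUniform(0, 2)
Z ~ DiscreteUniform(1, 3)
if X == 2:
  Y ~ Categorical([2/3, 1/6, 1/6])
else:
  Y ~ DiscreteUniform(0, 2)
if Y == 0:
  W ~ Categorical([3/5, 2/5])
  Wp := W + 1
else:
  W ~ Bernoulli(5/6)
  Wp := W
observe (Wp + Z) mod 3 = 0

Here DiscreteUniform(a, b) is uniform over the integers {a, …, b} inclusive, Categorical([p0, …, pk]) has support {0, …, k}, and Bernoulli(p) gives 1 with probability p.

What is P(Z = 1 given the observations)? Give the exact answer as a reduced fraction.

P(Z = 1 | obs) = 8/45

Enumerate traces; 18 have nonzero weight after conditioning:
  (X=0, Z=1, Y=0, W=1) weight 2/135
  (X=0, Z=2, Y=0, W=0) weight 1/45
  (X=0, Z=2, Y=1, W=1) weight 5/162
  (X=0, Z=2, Y=2, W=1) weight 5/162
  (X=0, Z=3, Y=1, W=0) weight 1/162
  (X=0, Z=3, Y=2, W=0) weight 1/162
  (X=1, Z=1, Y=0, W=1) weight 2/135
  (X=1, Z=2, Y=0, W=0) weight 1/45
  … 10 more
Group by Z:
  weight(Z=1) = 8/135
  weight(Z=2) = 197/810
  weight(Z=3) = 5/162
Total weight = 8/135 + 197/810 + 5/162 = 1/3
P(Z=1 | obs) = 8/135 / 1/3 = 8/45
P(Z=2 | obs) = 197/810 / 1/3 = 197/270
P(Z=3 | obs) = 5/162 / 1/3 = 5/54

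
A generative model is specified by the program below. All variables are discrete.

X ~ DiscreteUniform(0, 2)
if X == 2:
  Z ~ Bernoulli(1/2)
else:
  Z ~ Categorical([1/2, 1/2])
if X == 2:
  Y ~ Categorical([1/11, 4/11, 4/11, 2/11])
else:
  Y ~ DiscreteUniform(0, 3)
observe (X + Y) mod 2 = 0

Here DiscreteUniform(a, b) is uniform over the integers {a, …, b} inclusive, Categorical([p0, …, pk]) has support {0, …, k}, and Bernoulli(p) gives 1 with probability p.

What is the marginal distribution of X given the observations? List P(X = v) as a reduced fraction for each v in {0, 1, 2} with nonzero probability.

Enumerate traces; 12 have nonzero weight after conditioning:
  (X=0, Z=0, Y=0) weight 1/24
  (X=0, Z=0, Y=2) weight 1/24
  (X=0, Z=1, Y=0) weight 1/24
  (X=0, Z=1, Y=2) weight 1/24
  (X=1, Z=0, Y=1) weight 1/24
  (X=1, Z=0, Y=3) weight 1/24
  (X=1, Z=1, Y=1) weight 1/24
  (X=1, Z=1, Y=3) weight 1/24
  (X=2, Z=0, Y=0) weight 1/66
  … 3 more
Group by X:
  weight(X=0) = 1/6
  weight(X=1) = 1/6
  weight(X=2) = 5/33
Total weight = 1/6 + 1/6 + 5/33 = 16/33
P(X=0 | obs) = 1/6 / 16/33 = 11/32
P(X=1 | obs) = 1/6 / 16/33 = 11/32
P(X=2 | obs) = 5/33 / 16/33 = 5/16

P(X=0) = 11/32, P(X=1) = 11/32, P(X=2) = 5/16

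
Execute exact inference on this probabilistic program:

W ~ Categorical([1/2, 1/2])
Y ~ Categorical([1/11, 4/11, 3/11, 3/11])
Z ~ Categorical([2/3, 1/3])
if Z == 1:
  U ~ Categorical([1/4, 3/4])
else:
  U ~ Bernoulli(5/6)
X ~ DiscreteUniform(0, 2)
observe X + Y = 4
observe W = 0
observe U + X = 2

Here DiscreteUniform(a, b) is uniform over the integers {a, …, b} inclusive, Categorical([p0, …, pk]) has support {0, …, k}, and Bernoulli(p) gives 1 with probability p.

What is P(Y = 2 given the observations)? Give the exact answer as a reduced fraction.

Enumerate traces; 4 have nonzero weight after conditioning:
  (W=0, Y=2, Z=0, U=0, X=2) weight 1/198
  (W=0, Y=2, Z=1, U=0, X=2) weight 1/264
  (W=0, Y=3, Z=0, U=1, X=1) weight 5/198
  (W=0, Y=3, Z=1, U=1, X=1) weight 1/88
Group by Y:
  weight(Y=2) = 7/792
  weight(Y=3) = 29/792
Total weight = 7/792 + 29/792 = 1/22
P(Y=2 | obs) = 7/792 / 1/22 = 7/36
P(Y=3 | obs) = 29/792 / 1/22 = 29/36

P(Y = 2 | obs) = 7/36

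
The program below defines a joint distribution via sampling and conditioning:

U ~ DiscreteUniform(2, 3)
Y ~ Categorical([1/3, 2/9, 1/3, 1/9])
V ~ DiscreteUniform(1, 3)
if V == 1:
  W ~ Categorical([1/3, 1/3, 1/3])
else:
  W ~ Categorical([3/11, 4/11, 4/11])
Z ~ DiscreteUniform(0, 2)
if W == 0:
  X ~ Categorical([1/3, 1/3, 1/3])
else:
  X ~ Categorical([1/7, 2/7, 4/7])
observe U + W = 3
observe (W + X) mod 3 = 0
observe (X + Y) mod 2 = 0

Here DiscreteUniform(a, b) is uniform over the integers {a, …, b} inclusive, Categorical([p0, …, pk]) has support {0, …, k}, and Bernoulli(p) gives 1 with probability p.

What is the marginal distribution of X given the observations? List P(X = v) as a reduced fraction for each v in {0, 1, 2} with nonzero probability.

Enumerate traces; 36 have nonzero weight after conditioning:
  (U=2, Y=0, V=1, W=1, Z=0, X=2) weight 2/567
  (U=2, Y=0, V=1, W=1, Z=1, X=2) weight 2/567
  (U=2, Y=0, V=1, W=1, Z=2, X=2) weight 2/567
  (U=2, Y=0, V=2, W=1, Z=0, X=2) weight 8/2079
  (U=2, Y=0, V=2, W=1, Z=1, X=2) weight 8/2079
  (U=2, Y=0, V=2, W=1, Z=2, X=2) weight 8/2079
  (U=2, Y=0, V=3, W=1, Z=0, X=2) weight 8/2079
  (U=2, Y=0, V=3, W=1, Z=1, X=2) weight 8/2079
  (U=3, Y=0, V=1, W=0, Z=0, X=0) weight 1/486
  … 27 more
Group by X:
  weight(X=0) = 29/891
  weight(X=2) = 20/297
Total weight = 29/891 + 20/297 = 89/891
P(X=0 | obs) = 29/891 / 89/891 = 29/89
P(X=2 | obs) = 20/297 / 89/891 = 60/89

P(X=0) = 29/89, P(X=2) = 60/89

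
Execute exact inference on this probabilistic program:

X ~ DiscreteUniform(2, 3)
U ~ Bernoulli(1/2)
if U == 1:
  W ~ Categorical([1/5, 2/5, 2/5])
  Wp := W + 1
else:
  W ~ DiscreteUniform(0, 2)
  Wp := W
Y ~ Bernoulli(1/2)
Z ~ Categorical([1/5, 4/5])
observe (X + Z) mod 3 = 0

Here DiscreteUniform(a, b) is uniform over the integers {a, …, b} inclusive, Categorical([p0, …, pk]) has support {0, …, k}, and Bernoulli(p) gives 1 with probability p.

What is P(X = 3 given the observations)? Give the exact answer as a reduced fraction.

P(X = 3 | obs) = 1/5

Enumerate traces; 24 have nonzero weight after conditioning:
  (X=2, U=0, W=0, Y=0, Z=1) weight 1/30
  (X=2, U=0, W=0, Y=1, Z=1) weight 1/30
  (X=2, U=0, W=1, Y=0, Z=1) weight 1/30
  (X=2, U=0, W=1, Y=1, Z=1) weight 1/30
  (X=2, U=0, W=2, Y=0, Z=1) weight 1/30
  (X=2, U=0, W=2, Y=1, Z=1) weight 1/30
  (X=2, U=1, W=0, Y=0, Z=1) weight 1/50
  (X=2, U=1, W=0, Y=1, Z=1) weight 1/50
  (X=3, U=0, W=0, Y=0, Z=0) weight 1/120
  … 15 more
Group by X:
  weight(X=2) = 2/5
  weight(X=3) = 1/10
Total weight = 2/5 + 1/10 = 1/2
P(X=2 | obs) = 2/5 / 1/2 = 4/5
P(X=3 | obs) = 1/10 / 1/2 = 1/5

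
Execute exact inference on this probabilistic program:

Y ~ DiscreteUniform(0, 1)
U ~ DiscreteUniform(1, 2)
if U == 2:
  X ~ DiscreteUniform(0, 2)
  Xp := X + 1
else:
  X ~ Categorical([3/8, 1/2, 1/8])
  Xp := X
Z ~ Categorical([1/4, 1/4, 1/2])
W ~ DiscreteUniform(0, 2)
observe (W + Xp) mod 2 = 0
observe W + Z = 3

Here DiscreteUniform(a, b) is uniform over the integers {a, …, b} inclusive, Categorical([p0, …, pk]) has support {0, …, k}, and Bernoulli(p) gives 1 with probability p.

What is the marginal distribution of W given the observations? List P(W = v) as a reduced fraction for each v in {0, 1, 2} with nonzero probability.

Enumerate traces; 12 have nonzero weight after conditioning:
  (Y=0, U=1, X=0, Z=1, W=2) weight 1/128
  (Y=0, U=1, X=1, Z=2, W=1) weight 1/48
  (Y=0, U=1, X=2, Z=1, W=2) weight 1/384
  (Y=0, U=2, X=0, Z=2, W=1) weight 1/72
  (Y=0, U=2, X=1, Z=1, W=2) weight 1/144
  (Y=0, U=2, X=2, Z=2, W=1) weight 1/72
  (Y=1, U=1, X=0, Z=1, W=2) weight 1/128
  (Y=1, U=1, X=1, Z=2, W=1) weight 1/48
  … 4 more
Group by W:
  weight(W=1) = 7/72
  weight(W=2) = 5/144
Total weight = 7/72 + 5/144 = 19/144
P(W=1 | obs) = 7/72 / 19/144 = 14/19
P(W=2 | obs) = 5/144 / 19/144 = 5/19

P(W=1) = 14/19, P(W=2) = 5/19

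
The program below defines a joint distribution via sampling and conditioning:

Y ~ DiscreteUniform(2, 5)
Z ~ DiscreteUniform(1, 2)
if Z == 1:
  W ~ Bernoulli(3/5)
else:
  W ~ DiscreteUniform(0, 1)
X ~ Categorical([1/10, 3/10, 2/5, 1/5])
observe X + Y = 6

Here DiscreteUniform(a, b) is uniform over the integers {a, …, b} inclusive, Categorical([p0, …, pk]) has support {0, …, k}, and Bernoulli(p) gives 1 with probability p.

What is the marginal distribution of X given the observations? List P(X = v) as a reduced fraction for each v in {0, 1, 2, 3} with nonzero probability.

P(X=1) = 1/3, P(X=2) = 4/9, P(X=3) = 2/9

Enumerate traces; 12 have nonzero weight after conditioning:
  (Y=3, Z=1, W=0, X=3) weight 1/100
  (Y=3, Z=1, W=1, X=3) weight 3/200
  (Y=3, Z=2, W=0, X=3) weight 1/80
  (Y=3, Z=2, W=1, X=3) weight 1/80
  (Y=4, Z=1, W=0, X=2) weight 1/50
  (Y=4, Z=1, W=1, X=2) weight 3/100
  (Y=4, Z=2, W=0, X=2) weight 1/40
  (Y=4, Z=2, W=1, X=2) weight 1/40
  (Y=5, Z=1, W=0, X=1) weight 3/200
  … 3 more
Group by X:
  weight(X=1) = 3/40
  weight(X=2) = 1/10
  weight(X=3) = 1/20
Total weight = 3/40 + 1/10 + 1/20 = 9/40
P(X=1 | obs) = 3/40 / 9/40 = 1/3
P(X=2 | obs) = 1/10 / 9/40 = 4/9
P(X=3 | obs) = 1/20 / 9/40 = 2/9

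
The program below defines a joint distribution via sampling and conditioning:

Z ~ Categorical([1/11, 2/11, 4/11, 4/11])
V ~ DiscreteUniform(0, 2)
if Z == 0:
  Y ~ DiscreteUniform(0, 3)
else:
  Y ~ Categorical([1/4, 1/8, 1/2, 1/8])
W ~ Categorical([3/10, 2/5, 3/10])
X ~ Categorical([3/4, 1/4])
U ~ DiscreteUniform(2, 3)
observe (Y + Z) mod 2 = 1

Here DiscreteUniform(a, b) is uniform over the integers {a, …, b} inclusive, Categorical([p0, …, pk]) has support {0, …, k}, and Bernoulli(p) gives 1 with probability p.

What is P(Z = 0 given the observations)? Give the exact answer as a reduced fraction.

Enumerate traces; 288 have nonzero weight after conditioning:
  (Z=0, V=0, Y=1, W=0, X=0, U=2) weight 3/3520
  (Z=0, V=0, Y=1, W=0, X=0, U=3) weight 3/3520
  (Z=0, V=0, Y=1, W=0, X=1, U=2) weight 1/3520
  (Z=0, V=0, Y=1, W=0, X=1, U=3) weight 1/3520
  (Z=0, V=0, Y=1, W=1, X=0, U=2) weight 1/880
  (Z=0, V=0, Y=1, W=1, X=0, U=3) weight 1/880
  (Z=0, V=0, Y=1, W=1, X=1, U=2) weight 1/2640
  (Z=0, V=0, Y=1, W=1, X=1, U=3) weight 1/2640
  (Z=1, V=0, Y=0, W=0, X=0, U=2) weight 3/1760
  (Z=2, V=0, Y=1, W=0, X=0, U=2) weight 3/1760
  … 278 more
Group by Z:
  weight(Z=0) = 1/22
  weight(Z=1) = 3/22
  weight(Z=2) = 1/11
  weight(Z=3) = 3/11
Total weight = 1/22 + 3/22 + 1/11 + 3/11 = 6/11
P(Z=0 | obs) = 1/22 / 6/11 = 1/12
P(Z=1 | obs) = 3/22 / 6/11 = 1/4
P(Z=2 | obs) = 1/11 / 6/11 = 1/6
P(Z=3 | obs) = 3/11 / 6/11 = 1/2

P(Z = 0 | obs) = 1/12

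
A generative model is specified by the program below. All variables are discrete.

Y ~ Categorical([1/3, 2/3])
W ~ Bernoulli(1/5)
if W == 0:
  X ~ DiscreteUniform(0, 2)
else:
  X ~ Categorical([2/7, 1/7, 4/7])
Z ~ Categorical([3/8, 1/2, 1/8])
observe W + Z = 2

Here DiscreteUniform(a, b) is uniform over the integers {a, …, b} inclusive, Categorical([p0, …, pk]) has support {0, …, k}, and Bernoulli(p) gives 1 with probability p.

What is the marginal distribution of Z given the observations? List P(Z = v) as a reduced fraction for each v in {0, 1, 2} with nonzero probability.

P(Z=1) = 1/2, P(Z=2) = 1/2

Enumerate traces; 12 have nonzero weight after conditioning:
  (Y=0, W=0, X=0, Z=2) weight 1/90
  (Y=0, W=0, X=1, Z=2) weight 1/90
  (Y=0, W=0, X=2, Z=2) weight 1/90
  (Y=0, W=1, X=0, Z=1) weight 1/105
  (Y=0, W=1, X=1, Z=1) weight 1/210
  (Y=0, W=1, X=2, Z=1) weight 2/105
  (Y=1, W=0, X=0, Z=2) weight 1/45
  (Y=1, W=0, X=1, Z=2) weight 1/45
  … 4 more
Group by Z:
  weight(Z=1) = 1/10
  weight(Z=2) = 1/10
Total weight = 1/10 + 1/10 = 1/5
P(Z=1 | obs) = 1/10 / 1/5 = 1/2
P(Z=2 | obs) = 1/10 / 1/5 = 1/2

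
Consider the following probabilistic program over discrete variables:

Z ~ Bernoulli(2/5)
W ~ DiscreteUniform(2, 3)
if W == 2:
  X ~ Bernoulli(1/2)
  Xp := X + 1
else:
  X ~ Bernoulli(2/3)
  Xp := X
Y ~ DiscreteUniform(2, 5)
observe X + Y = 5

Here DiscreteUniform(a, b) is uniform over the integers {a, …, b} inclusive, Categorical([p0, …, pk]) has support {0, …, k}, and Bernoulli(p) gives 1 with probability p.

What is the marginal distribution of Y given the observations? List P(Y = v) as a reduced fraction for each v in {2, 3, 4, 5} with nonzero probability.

Enumerate traces; 8 have nonzero weight after conditioning:
  (Z=0, W=2, X=0, Y=5) weight 3/80
  (Z=0, W=2, X=1, Y=4) weight 3/80
  (Z=0, W=3, X=0, Y=5) weight 1/40
  (Z=0, W=3, X=1, Y=4) weight 1/20
  (Z=1, W=2, X=0, Y=5) weight 1/40
  (Z=1, W=2, X=1, Y=4) weight 1/40
  (Z=1, W=3, X=0, Y=5) weight 1/60
  (Z=1, W=3, X=1, Y=4) weight 1/30
Group by Y:
  weight(Y=4) = 7/48
  weight(Y=5) = 5/48
Total weight = 7/48 + 5/48 = 1/4
P(Y=4 | obs) = 7/48 / 1/4 = 7/12
P(Y=5 | obs) = 5/48 / 1/4 = 5/12

P(Y=4) = 7/12, P(Y=5) = 5/12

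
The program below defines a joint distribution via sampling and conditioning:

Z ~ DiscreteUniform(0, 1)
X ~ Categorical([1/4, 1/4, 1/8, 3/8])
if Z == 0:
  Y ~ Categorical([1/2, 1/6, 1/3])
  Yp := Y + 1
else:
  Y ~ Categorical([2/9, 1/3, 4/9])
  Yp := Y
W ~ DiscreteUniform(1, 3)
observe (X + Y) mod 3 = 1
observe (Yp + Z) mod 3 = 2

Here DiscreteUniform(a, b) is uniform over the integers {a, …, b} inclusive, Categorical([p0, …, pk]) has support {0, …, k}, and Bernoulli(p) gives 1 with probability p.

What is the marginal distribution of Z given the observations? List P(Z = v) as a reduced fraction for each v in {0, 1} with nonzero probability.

Enumerate traces; 12 have nonzero weight after conditioning:
  (Z=0, X=0, Y=1, W=1) weight 1/144
  (Z=0, X=0, Y=1, W=2) weight 1/144
  (Z=0, X=0, Y=1, W=3) weight 1/144
  (Z=0, X=3, Y=1, W=1) weight 1/96
  (Z=0, X=3, Y=1, W=2) weight 1/96
  (Z=0, X=3, Y=1, W=3) weight 1/96
  (Z=1, X=0, Y=1, W=1) weight 1/72
  (Z=1, X=0, Y=1, W=2) weight 1/72
  … 4 more
Group by Z:
  weight(Z=0) = 5/96
  weight(Z=1) = 5/48
Total weight = 5/96 + 5/48 = 5/32
P(Z=0 | obs) = 5/96 / 5/32 = 1/3
P(Z=1 | obs) = 5/48 / 5/32 = 2/3

P(Z=0) = 1/3, P(Z=1) = 2/3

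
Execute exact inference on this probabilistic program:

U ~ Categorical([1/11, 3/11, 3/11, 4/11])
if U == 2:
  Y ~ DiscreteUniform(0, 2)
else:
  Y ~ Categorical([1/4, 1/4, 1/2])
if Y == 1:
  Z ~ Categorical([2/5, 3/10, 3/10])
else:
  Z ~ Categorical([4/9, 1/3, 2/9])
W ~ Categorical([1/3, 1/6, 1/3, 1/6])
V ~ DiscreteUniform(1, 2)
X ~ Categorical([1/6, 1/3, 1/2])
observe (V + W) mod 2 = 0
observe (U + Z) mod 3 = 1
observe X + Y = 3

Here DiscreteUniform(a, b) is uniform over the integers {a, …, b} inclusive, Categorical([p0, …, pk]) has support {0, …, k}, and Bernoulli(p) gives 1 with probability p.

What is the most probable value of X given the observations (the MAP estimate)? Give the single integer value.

Enumerate traces; 32 have nonzero weight after conditioning:
  (U=0, Y=1, Z=1, W=0, V=2, X=2) weight 1/1760
  (U=0, Y=1, Z=1, W=1, V=1, X=2) weight 1/3520
  (U=0, Y=1, Z=1, W=2, V=2, X=2) weight 1/1760
  (U=0, Y=1, Z=1, W=3, V=1, X=2) weight 1/3520
  (U=0, Y=2, Z=1, W=0, V=2, X=1) weight 1/1188
  (U=0, Y=2, Z=1, W=1, V=1, X=1) weight 1/2376
  (U=0, Y=2, Z=1, W=2, V=2, X=1) weight 1/1188
  (U=0, Y=2, Z=1, W=3, V=1, X=1) weight 1/2376
  … 24 more
Group by X:
  weight(X=1) = 31/1188
  weight(X=2) = 39/1760
Total weight = 31/1188 + 39/1760 = 2293/47520
P(X=1 | obs) = 31/1188 / 2293/47520 = 1240/2293
P(X=2 | obs) = 39/1760 / 2293/47520 = 1053/2293
argmax = 1

argmax_v P(X = v | obs) = 1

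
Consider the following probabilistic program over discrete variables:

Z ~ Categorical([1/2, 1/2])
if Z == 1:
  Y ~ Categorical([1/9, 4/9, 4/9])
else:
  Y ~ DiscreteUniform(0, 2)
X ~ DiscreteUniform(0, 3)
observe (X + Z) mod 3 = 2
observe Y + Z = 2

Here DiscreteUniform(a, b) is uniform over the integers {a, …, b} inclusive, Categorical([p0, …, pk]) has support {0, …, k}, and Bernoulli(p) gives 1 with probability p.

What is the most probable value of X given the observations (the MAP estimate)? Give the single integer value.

argmax_v P(X = v | obs) = 1

Enumerate traces; 2 have nonzero weight after conditioning:
  (Z=0, Y=2, X=2) weight 1/24
  (Z=1, Y=1, X=1) weight 1/18
Group by X:
  weight(X=1) = 1/18
  weight(X=2) = 1/24
Total weight = 1/18 + 1/24 = 7/72
P(X=1 | obs) = 1/18 / 7/72 = 4/7
P(X=2 | obs) = 1/24 / 7/72 = 3/7
argmax = 1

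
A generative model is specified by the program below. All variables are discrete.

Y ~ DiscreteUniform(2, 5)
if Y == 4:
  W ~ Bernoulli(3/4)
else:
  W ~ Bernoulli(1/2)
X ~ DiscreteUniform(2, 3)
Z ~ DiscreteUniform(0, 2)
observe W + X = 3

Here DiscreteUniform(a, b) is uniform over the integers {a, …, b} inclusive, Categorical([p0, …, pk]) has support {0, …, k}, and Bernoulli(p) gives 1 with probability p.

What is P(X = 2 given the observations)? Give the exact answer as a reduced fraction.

Enumerate traces; 24 have nonzero weight after conditioning:
  (Y=2, W=0, X=3, Z=0) weight 1/48
  (Y=2, W=0, X=3, Z=1) weight 1/48
  (Y=2, W=0, X=3, Z=2) weight 1/48
  (Y=2, W=1, X=2, Z=0) weight 1/48
  (Y=2, W=1, X=2, Z=1) weight 1/48
  (Y=2, W=1, X=2, Z=2) weight 1/48
  (Y=3, W=0, X=3, Z=0) weight 1/48
  (Y=3, W=0, X=3, Z=1) weight 1/48
  … 16 more
Group by X:
  weight(X=2) = 9/32
  weight(X=3) = 7/32
Total weight = 9/32 + 7/32 = 1/2
P(X=2 | obs) = 9/32 / 1/2 = 9/16
P(X=3 | obs) = 7/32 / 1/2 = 7/16

P(X = 2 | obs) = 9/16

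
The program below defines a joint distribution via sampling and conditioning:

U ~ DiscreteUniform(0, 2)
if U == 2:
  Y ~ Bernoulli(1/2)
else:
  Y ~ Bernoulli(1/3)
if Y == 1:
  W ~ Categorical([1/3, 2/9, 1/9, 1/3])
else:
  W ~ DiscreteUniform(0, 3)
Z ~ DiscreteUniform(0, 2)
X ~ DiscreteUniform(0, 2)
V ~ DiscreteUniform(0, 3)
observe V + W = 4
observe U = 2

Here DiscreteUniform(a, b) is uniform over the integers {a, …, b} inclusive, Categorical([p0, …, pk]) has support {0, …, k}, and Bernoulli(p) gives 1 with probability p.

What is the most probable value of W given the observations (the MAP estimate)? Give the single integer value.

Enumerate traces; 54 have nonzero weight after conditioning:
  (U=2, Y=0, W=1, Z=0, X=0, V=3) weight 1/864
  (U=2, Y=0, W=1, Z=0, X=1, V=3) weight 1/864
  (U=2, Y=0, W=1, Z=0, X=2, V=3) weight 1/864
  (U=2, Y=0, W=1, Z=1, X=0, V=3) weight 1/864
  (U=2, Y=0, W=1, Z=1, X=1, V=3) weight 1/864
  (U=2, Y=0, W=1, Z=1, X=2, V=3) weight 1/864
  (U=2, Y=0, W=1, Z=2, X=0, V=3) weight 1/864
  (U=2, Y=0, W=1, Z=2, X=1, V=3) weight 1/864
  (U=2, Y=0, W=2, Z=0, X=0, V=2) weight 1/864
  (U=2, Y=0, W=3, Z=0, X=0, V=1) weight 1/864
  … 44 more
Group by W:
  weight(W=1) = 17/864
  weight(W=2) = 13/864
  weight(W=3) = 7/288
Total weight = 17/864 + 13/864 + 7/288 = 17/288
P(W=1 | obs) = 17/864 / 17/288 = 1/3
P(W=2 | obs) = 13/864 / 17/288 = 13/51
P(W=3 | obs) = 7/288 / 17/288 = 7/17
argmax = 3

argmax_v P(W = v | obs) = 3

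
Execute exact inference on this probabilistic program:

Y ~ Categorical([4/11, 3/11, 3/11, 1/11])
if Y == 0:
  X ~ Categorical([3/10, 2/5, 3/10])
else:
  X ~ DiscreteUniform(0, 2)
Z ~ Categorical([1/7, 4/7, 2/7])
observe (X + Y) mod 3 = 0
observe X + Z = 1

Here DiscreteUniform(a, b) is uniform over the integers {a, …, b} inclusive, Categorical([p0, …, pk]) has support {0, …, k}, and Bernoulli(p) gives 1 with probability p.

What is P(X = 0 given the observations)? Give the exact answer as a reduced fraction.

P(X = 0 | obs) = 92/107

Enumerate traces; 3 have nonzero weight after conditioning:
  (Y=0, X=0, Z=1) weight 24/385
  (Y=2, X=1, Z=0) weight 1/77
  (Y=3, X=0, Z=1) weight 4/231
Group by X:
  weight(X=0) = 92/1155
  weight(X=1) = 1/77
Total weight = 92/1155 + 1/77 = 107/1155
P(X=0 | obs) = 92/1155 / 107/1155 = 92/107
P(X=1 | obs) = 1/77 / 107/1155 = 15/107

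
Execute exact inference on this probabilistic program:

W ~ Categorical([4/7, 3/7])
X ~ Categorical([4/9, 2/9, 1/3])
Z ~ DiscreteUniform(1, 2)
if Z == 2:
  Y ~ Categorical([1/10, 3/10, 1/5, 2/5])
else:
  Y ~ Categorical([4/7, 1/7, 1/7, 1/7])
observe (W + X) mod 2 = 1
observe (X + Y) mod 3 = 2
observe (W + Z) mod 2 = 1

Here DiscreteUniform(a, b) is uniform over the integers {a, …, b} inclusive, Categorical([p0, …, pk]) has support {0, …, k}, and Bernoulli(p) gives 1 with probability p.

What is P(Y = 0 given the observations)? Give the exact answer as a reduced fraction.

P(Y = 0 | obs) = 63/563

Enumerate traces; 4 have nonzero weight after conditioning:
  (W=0, X=1, Z=1, Y=1) weight 4/441
  (W=1, X=0, Z=2, Y=2) weight 2/105
  (W=1, X=2, Z=2, Y=0) weight 1/140
  (W=1, X=2, Z=2, Y=3) weight 1/35
Group by Y:
  weight(Y=0) = 1/140
  weight(Y=1) = 4/441
  weight(Y=2) = 2/105
  weight(Y=3) = 1/35
Total weight = 1/140 + 4/441 + 2/105 + 1/35 = 563/8820
P(Y=0 | obs) = 1/140 / 563/8820 = 63/563
P(Y=1 | obs) = 4/441 / 563/8820 = 80/563
P(Y=2 | obs) = 2/105 / 563/8820 = 168/563
P(Y=3 | obs) = 1/35 / 563/8820 = 252/563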